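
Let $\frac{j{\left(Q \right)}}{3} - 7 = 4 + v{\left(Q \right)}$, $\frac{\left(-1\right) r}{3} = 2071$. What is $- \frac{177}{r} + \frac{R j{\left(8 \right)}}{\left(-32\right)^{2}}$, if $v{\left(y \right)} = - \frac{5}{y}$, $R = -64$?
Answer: $- \frac{508127}{265088} \approx -1.9168$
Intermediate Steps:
$r = -6213$ ($r = \left(-3\right) 2071 = -6213$)
$j{\left(Q \right)} = 33 - \frac{15}{Q}$ ($j{\left(Q \right)} = 21 + 3 \left(4 - \frac{5}{Q}\right) = 21 + \left(12 - \frac{15}{Q}\right) = 33 - \frac{15}{Q}$)
$- \frac{177}{r} + \frac{R j{\left(8 \right)}}{\left(-32\right)^{2}} = - \frac{177}{-6213} + \frac{\left(-64\right) \left(33 - \frac{15}{8}\right)}{\left(-32\right)^{2}} = \left(-177\right) \left(- \frac{1}{6213}\right) + \frac{\left(-64\right) \left(33 - \frac{15}{8}\right)}{1024} = \frac{59}{2071} + - 64 \left(33 - \frac{15}{8}\right) \frac{1}{1024} = \frac{59}{2071} + \left(-64\right) \frac{249}{8} \cdot \frac{1}{1024} = \frac{59}{2071} - \frac{249}{128} = - \frac{508127}{265088}$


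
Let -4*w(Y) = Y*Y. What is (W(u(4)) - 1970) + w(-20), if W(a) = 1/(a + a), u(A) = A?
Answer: -16559/8 ≈ -2069.9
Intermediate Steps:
w(Y) = -Y**2/4 (w(Y) = -Y*Y/4 = -Y**2/4)
W(a) = 1/(2*a)
(W(u(4)) - 1970) + w(-20) = ((1/2)/4 - 1970) - 1/4*(-20)**2 = ((1/2)*(1/4) - 1970) - 1/4*400 = (1/8 - 1970) - 100 = -15759/8 - 100 = -16559/8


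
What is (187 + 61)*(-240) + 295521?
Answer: 236001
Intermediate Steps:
(187 + 61)*(-240) + 295521 = 248*(-240) + 295521 = -59520 + 295521 = 236001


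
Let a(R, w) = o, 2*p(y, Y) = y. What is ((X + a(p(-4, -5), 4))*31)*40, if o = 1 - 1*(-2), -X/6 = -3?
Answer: 26040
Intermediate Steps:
X = 18 (X = -6*(-3) = 18)
p(y, Y) = y/2
o = 3 (o = 1 + 2 = 3)
a(R, w) = 3
((X + a(p(-4, -5), 4))*31)*40 = ((18 + 3)*31)*40 = (21*31)*40 = 651*40 = 26040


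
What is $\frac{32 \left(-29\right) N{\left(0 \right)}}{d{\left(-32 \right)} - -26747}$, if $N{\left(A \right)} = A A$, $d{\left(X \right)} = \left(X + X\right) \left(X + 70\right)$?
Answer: $0$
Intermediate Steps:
$d{\left(X \right)} = 2 X \left(70 + X\right)$
$N{\left(A \right)} = A^{2}$
$\frac{32 \left(-29\right) N{\left(0 \right)}}{d{\left(-32 \right)} - -26747} = \frac{32 \left(-29\right) 0^{2}}{2 \left(-32\right) \left(70 - 32\right) - -26747} = \frac{\left(-928\right) 0}{2 \left(-32\right) 38 + 26747} = \frac{0}{-2432 + 26747} = \frac{0}{24315} = 0 \cdot \frac{1}{24315} = 0$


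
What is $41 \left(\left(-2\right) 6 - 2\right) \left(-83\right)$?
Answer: $47642$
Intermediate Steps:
$41 \left(\left(-2\right) 6 - 2\right) \left(-83\right) = 41 \left(-12 - 2\right) \left(-83\right) = 41 \left(-14\right) \left(-83\right) = \left(-574\right) \left(-83\right) = 47642$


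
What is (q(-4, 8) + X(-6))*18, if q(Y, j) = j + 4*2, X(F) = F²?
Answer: 936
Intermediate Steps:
q(Y, j) = 8 + j (q(Y, j) = j + 8 = 8 + j)
(q(-4, 8) + X(-6))*18 = ((8 + 8) + (-6)²)*18 = (16 + 36)*18 = 52*18 = 936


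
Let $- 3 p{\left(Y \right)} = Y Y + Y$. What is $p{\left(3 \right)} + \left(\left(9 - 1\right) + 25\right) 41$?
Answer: $1349$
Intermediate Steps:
$p{\left(Y \right)} = - \frac{Y}{3} - \frac{Y^{2}}{3}$ ($p{\left(Y \right)} = - \frac{Y Y + Y}{3} = - \frac{Y^{2} + Y}{3} = - \frac{Y + Y^{2}}{3} = - \frac{Y}{3} - \frac{Y^{2}}{3}$)
$p{\left(3 \right)} + \left(\left(9 - 1\right) + 25\right) 41 = \left(- \frac{1}{3}\right) 3 \left(1 + 3\right) + \left(\left(9 - 1\right) + 25\right) 41 = \left(- \frac{1}{3}\right) 3 \cdot 4 + \left(8 + 25\right) 41 = -4 + 33 \cdot 41 = -4 + 1353 = 1349$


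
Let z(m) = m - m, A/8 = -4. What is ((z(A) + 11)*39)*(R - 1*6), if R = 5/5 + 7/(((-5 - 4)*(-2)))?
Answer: -11869/6 ≈ -1978.2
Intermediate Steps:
A = -32 (A = 8*(-4) = -32)
z(m) = 0
R = 25/18 (R = 5*(1/5) + 7/((-9*(-2))) = 1 + 7/18 = 25/18 ≈ 1.3889)
((z(A) + 11)*39)*(R - 1*6) = ((0 + 11)*39)*(25/18 - 1*6) = (11*39)*(25/18 - 6) = 429*(-83/18) = -11869/6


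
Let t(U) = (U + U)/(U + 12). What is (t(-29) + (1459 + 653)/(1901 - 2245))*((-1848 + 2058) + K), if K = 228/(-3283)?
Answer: -1374268788/2399873 ≈ -572.64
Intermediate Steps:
t(U) = 2*U/(12 + U) (t(U) = (2*U)/(12 + U) = 2*U/(12 + U))
K = -228/3283 (K = 228*(-1/3283) = -228/3283 ≈ -0.069449)
(t(-29) + (1459 + 653)/(1901 - 2245))*((-1848 + 2058) + K) = (2*(-29)/(12 - 29) + (1459 + 653)/(1901 - 2245))*((-1848 + 2058) - 228/3283) = (2*(-29)/(-17) + 2112/(-344))*(210 - 228/3283) = (2*(-29)*(-1/17) + 2112*(-1/344))*(689202/3283) = (58/17 - 264/43)*(689202/3283) = -1994/731*689202/3283 = -1374268788/2399873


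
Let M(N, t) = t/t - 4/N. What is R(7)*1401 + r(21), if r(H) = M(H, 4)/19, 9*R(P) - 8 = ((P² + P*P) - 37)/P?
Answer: 1038158/399 ≈ 2601.9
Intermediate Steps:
M(N, t) = 1 - 4/N
R(P) = 8/9 + (-37 + 2*P²)/(9*P) (R(P) = 8/9 + (((P² + P*P) - 37)/P)/9 = 8/9 + (((P² + P²) - 37)/P)/9 = 8/9 + ((2*P² - 37)/P)/9 = 8/9 + ((-37 + 2*P²)/P)/9 = 8/9 + (-37 + 2*P²)/(9*P))
r(H) = (-4 + H)/(19*H) (r(H) = ((-4 + H)/H)/19 = ((-4 + H)/H)*(1/19) = (-4 + H)/(19*H))
R(7)*1401 + r(21) = ((⅑)*(-37 + 2*7*(4 + 7))/7)*1401 + (1/19)*(-4 + 21)/21 = ((⅑)*(⅐)*(-37 + 2*7*11))*1401 + (1/19)*(1/21)*17 = ((⅑)*(⅐)*(-37 + 154))*1401 + 17/399 = ((⅑)*(⅐)*117)*1401 + 17/399 = (13/7)*1401 + 17/399 = 18213/7 + 17/399 = 1038158/399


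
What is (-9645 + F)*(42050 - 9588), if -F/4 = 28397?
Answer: -4000389646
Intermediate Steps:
F = -113588 (F = -4*28397 = -113588)
(-9645 + F)*(42050 - 9588) = (-9645 - 113588)*(42050 - 9588) = -123233*32462 = -4000389646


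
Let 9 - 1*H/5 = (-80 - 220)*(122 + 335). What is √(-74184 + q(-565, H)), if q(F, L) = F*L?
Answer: I*√387407109 ≈ 19683.0*I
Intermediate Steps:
H = 685545 (H = 45 - 5*(-80 - 220)*(122 + 335) = 45 - (-1500)*457 = 45 - 5*(-137100) = 45 + 685500 = 685545)
√(-74184 + q(-565, H)) = √(-74184 - 565*685545) = √(-74184 - 387332925) = √(-387407109) = I*√387407109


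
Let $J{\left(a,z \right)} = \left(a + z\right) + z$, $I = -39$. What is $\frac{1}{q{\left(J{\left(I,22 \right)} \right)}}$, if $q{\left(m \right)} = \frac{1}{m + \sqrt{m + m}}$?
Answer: $5 + \sqrt{10} \approx 8.1623$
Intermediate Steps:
$J{\left(a,z \right)} = a + 2 z$
$q{\left(m \right)} = \frac{1}{m + \sqrt{2} \sqrt{m}}$ ($q{\left(m \right)} = \frac{1}{m + \sqrt{2 m}} = \frac{1}{m + \sqrt{2} \sqrt{m}}$)
$\frac{1}{q{\left(J{\left(I,22 \right)} \right)}} = \frac{1}{\frac{1}{\left(-39 + 2 \cdot 22\right) + \sqrt{2} \sqrt{-39 + 2 \cdot 22}}} = \frac{1}{\frac{1}{\left(-39 + 44\right) + \sqrt{2} \sqrt{-39 + 44}}} = \frac{1}{\frac{1}{5 + \sqrt{2} \sqrt{5}}} = \frac{1}{\frac{1}{5 + \sqrt{10}}} = 5 + \sqrt{10}$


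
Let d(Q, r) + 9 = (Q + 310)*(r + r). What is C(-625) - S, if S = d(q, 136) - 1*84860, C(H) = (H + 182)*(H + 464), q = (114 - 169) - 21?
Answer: 92544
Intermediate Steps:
q = -76 (q = -55 - 21 = -76)
C(H) = (182 + H)*(464 + H)
d(Q, r) = -9 + 2*r*(310 + Q) (d(Q, r) = -9 + (Q + 310)*(r + r) = -9 + (310 + Q)*(2*r) = -9 + 2*r*(310 + Q))
S = -21221 (S = (-9 + 620*136 + 2*(-76)*136) - 1*84860 = (-9 + 84320 - 20672) - 84860 = 63639 - 84860 = -21221)
C(-625) - S = (84448 + (-625)² + 646*(-625)) - 1*(-21221) = (84448 + 390625 - 403750) + 21221 = 71323 + 21221 = 92544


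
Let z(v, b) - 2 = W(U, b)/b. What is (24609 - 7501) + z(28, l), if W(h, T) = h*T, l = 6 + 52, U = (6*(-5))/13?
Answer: 222400/13 ≈ 17108.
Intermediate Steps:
U = -30/13 (U = -30*1/13 = -30/13 ≈ -2.3077)
l = 58
W(h, T) = T*h
z(v, b) = -4/13 (z(v, b) = 2 + (b*(-30/13))/b = 2 + (-30*b/13)/b = 2 - 30/13 = -4/13)
(24609 - 7501) + z(28, l) = (24609 - 7501) - 4/13 = 17108 - 4/13 = 222400/13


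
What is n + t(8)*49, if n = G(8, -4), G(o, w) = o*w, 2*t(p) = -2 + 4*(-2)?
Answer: -277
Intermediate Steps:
t(p) = -5 (t(p) = (-2 + 4*(-2))/2 = (-2 - 8)/2 = (½)*(-10) = -5)
n = -32 (n = 8*(-4) = -32)
n + t(8)*49 = -32 - 5*49 = -32 - 245 = -277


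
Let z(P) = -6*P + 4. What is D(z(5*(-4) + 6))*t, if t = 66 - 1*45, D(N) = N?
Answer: 1848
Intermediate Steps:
z(P) = 4 - 6*P
t = 21 (t = 66 - 45 = 21)
D(z(5*(-4) + 6))*t = (4 - 6*(5*(-4) + 6))*21 = (4 - 6*(-20 + 6))*21 = (4 - 6*(-14))*21 = (4 + 84)*21 = 88*21 = 1848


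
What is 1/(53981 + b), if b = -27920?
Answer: 1/26061 ≈ 3.8372e-5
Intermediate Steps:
1/(53981 + b) = 1/(53981 - 27920) = 1/26061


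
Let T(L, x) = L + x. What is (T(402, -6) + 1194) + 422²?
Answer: 179674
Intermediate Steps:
(T(402, -6) + 1194) + 422² = ((402 - 6) + 1194) + 422² = (396 + 1194) + 178084 = 1590 + 178084 = 179674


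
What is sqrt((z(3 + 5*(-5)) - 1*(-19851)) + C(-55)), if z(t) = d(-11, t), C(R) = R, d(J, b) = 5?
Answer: sqrt(19801) ≈ 140.72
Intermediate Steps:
z(t) = 5
sqrt((z(3 + 5*(-5)) - 1*(-19851)) + C(-55)) = sqrt((5 - 1*(-19851)) - 55) = sqrt((5 + 19851) - 55) = sqrt(19856 - 55) = sqrt(19801)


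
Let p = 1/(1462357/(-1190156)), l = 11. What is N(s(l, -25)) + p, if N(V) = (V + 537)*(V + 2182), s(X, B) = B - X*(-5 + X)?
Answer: 1363772475046/1462357 ≈ 9.3259e+5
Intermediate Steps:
s(X, B) = B - X*(-5 + X)
p = -1190156/1462357 (p = 1/(1462357*(-1/1190156)) = 1/(-1462357/1190156) = -1190156/1462357 ≈ -0.81386)
N(V) = (537 + V)*(2182 + V)
N(s(l, -25)) + p = (1171734 + (-25 - 1*11**2 + 5*11)**2 + 2719*(-25 - 1*11**2 + 5*11)) - 1190156/1462357 = (1171734 + (-25 - 1*121 + 55)**2 + 2719*(-25 - 1*121 + 55)) - 1190156/1462357 = (1171734 + (-25 - 121 + 55)**2 + 2719*(-25 - 121 + 55)) - 1190156/1462357 = (1171734 + (-91)**2 + 2719*(-91)) - 1190156/1462357 = (1171734 + 8281 - 247429) - 1190156/1462357 = 932586 - 1190156/1462357 = 1363772475046/1462357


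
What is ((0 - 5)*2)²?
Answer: 100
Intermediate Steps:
((0 - 5)*2)² = (-5*2)² = (-10)² = 100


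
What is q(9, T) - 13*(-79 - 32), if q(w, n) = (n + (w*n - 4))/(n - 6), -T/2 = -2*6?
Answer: 13105/9 ≈ 1456.1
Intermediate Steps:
T = 24 (T = -(-4)*6 = -2*(-12) = 24)
q(w, n) = (-4 + n + n*w)/(-6 + n) (q(w, n) = (n + (n*w - 4))/(-6 + n) = (n + (-4 + n*w))/(-6 + n) = (-4 + n + n*w)/(-6 + n))
q(9, T) - 13*(-79 - 32) = (-4 + 24 + 24*9)/(-6 + 24) - 13*(-79 - 32) = (-4 + 24 + 216)/18 - 13*(-111) = (1/18)*236 + 1443 = 118/9 + 1443 = 13105/9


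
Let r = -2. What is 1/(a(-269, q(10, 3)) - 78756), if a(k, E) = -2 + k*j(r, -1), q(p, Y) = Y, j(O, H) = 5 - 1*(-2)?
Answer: -1/80641 ≈ -1.2401e-5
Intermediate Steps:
j(O, H) = 7 (j(O, H) = 5 + 2 = 7)
a(k, E) = -2 + 7*k (a(k, E) = -2 + k*7 = -2 + 7*k)
1/(a(-269, q(10, 3)) - 78756) = 1/((-2 + 7*(-269)) - 78756) = 1/((-2 - 1883) - 78756) = 1/(-1885 - 78756) = 1/(-80641) = -1/80641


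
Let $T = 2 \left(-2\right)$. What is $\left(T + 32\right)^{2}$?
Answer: $784$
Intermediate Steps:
$T = -4$
$\left(T + 32\right)^{2} = \left(-4 + 32\right)^{2} = 28^{2} = 784$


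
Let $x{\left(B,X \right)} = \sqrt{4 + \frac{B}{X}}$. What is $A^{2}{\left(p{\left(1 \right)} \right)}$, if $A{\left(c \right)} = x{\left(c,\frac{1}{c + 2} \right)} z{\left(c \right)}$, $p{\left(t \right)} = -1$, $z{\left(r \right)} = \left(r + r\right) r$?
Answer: $12$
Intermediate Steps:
$z{\left(r \right)} = 2 r^{2}$ ($z{\left(r \right)} = 2 r r = 2 r^{2}$)
$A{\left(c \right)} = 2 c^{2} \sqrt{4 + c \left(2 + c\right)}$ ($A{\left(c \right)} = \sqrt{4 + \frac{c}{\frac{1}{c + 2}}} \cdot 2 c^{2} = \sqrt{4 + \frac{c}{\frac{1}{2 + c}}} 2 c^{2} = \sqrt{4 + c \left(2 + c\right)} 2 c^{2} = 2 c^{2} \sqrt{4 + c \left(2 + c\right)}$)
$A^{2}{\left(p{\left(1 \right)} \right)} = \left(2 \left(-1\right)^{2} \sqrt{4 - \left(2 - 1\right)}\right)^{2} = \left(2 \cdot 1 \sqrt{4 - 1}\right)^{2} = \left(2 \cdot 1 \sqrt{3}\right)^{2} = \left(2 \sqrt{3}\right)^{2} = 12$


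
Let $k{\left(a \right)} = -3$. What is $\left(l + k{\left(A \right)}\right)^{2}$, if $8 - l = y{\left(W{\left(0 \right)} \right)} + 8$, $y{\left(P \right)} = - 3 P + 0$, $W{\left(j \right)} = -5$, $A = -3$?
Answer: $324$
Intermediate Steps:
$y{\left(P \right)} = - 3 P$
$l = -15$ ($l = 8 - \left(\left(-3\right) \left(-5\right) + 8\right) = 8 - \left(15 + 8\right) = 8 - 23 = -15$)
$\left(l + k{\left(A \right)}\right)^{2} = \left(-15 - 3\right)^{2} = \left(-18\right)^{2} = 324$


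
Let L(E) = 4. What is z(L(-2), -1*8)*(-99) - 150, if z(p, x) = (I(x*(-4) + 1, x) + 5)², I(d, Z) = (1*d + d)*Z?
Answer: -27079521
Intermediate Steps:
I(d, Z) = 2*Z*d (I(d, Z) = (d + d)*Z = (2*d)*Z = 2*Z*d)
z(p, x) = (5 + 2*x*(1 - 4*x))² (z(p, x) = (2*x*(x*(-4) + 1) + 5)² = (2*x*(-4*x + 1) + 5)² = (2*x*(1 - 4*x) + 5)² = (5 + 2*x*(1 - 4*x))²)
z(L(-2), -1*8)*(-99) - 150 = (-5 + 2*(-1*8)*(-1 + 4*(-1*8)))²*(-99) - 150 = (-5 + 2*(-8)*(-1 + 4*(-8)))²*(-99) - 150 = (-5 + 2*(-8)*(-1 - 32))²*(-99) - 150 = (-5 + 2*(-8)*(-33))²*(-99) - 150 = (-5 + 528)²*(-99) - 150 = 523²*(-99) - 150 = 273529*(-99) - 150 = -27079371 - 150 = -27079521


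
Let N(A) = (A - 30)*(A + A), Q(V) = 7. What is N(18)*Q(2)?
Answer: -3024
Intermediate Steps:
N(A) = 2*A*(-30 + A) (N(A) = (-30 + A)*(2*A) = 2*A*(-30 + A))
N(18)*Q(2) = (2*18*(-30 + 18))*7 = (2*18*(-12))*7 = -432*7 = -3024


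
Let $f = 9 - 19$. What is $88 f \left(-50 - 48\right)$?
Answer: $86240$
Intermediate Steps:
$f = -10$ ($f = 9 - 19 = -10$)
$88 f \left(-50 - 48\right) = 88 \left(-10\right) \left(-50 - 48\right) = \left(-880\right) \left(-98\right) = 86240$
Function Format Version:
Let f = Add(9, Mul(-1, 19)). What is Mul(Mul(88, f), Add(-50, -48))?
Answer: 86240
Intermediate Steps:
f = -10 (f = Add(9, -19) = -10)
Mul(Mul(88, f), Add(-50, -48)) = Mul(Mul(88, -10), Add(-50, -48)) = Mul(-880, -98) = 86240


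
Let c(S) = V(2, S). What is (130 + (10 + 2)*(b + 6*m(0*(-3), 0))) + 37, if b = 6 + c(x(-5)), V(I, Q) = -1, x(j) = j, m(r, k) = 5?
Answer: 587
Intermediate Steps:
c(S) = -1
b = 5 (b = 6 - 1 = 5)
(130 + (10 + 2)*(b + 6*m(0*(-3), 0))) + 37 = (130 + (10 + 2)*(5 + 6*5)) + 37 = (130 + 12*(5 + 30)) + 37 = (130 + 12*35) + 37 = (130 + 420) + 37 = 550 + 37 = 587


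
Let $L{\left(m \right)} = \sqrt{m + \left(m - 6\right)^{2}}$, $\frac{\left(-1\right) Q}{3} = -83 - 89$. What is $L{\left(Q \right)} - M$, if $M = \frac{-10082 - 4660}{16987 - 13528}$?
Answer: $\frac{4914}{1153} + 2 \sqrt{65154} \approx 514.77$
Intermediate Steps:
$Q = 516$ ($Q = - 3 \left(-83 - 89\right) = \left(-3\right) \left(-172\right) = 516$)
$L{\left(m \right)} = \sqrt{m + \left(-6 + m\right)^{2}}$
$M = - \frac{4914}{1153}$ ($M = - \frac{14742}{3459} = \left(-14742\right) \frac{1}{3459} = - \frac{4914}{1153} \approx -4.2619$)
$L{\left(Q \right)} - M = \sqrt{516 + \left(-6 + 516\right)^{2}} - - \frac{4914}{1153} = \sqrt{516 + 510^{2}} + \frac{4914}{1153} = \sqrt{516 + 260100} + \frac{4914}{1153} = \sqrt{260616} + \frac{4914}{1153} = 2 \sqrt{65154} + \frac{4914}{1153} = \frac{4914}{1153} + 2 \sqrt{65154}$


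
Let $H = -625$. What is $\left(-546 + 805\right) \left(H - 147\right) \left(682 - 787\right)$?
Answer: $20994540$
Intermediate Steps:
$\left(-546 + 805\right) \left(H - 147\right) \left(682 - 787\right) = \left(-546 + 805\right) \left(-625 - 147\right) \left(682 - 787\right) = 259 \left(\left(-772\right) \left(-105\right)\right) = 259 \cdot 81060 = 20994540$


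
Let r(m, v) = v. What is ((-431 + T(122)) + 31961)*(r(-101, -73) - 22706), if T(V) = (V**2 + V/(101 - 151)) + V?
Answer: -26499699081/25 ≈ -1.0600e+9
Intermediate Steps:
T(V) = V**2 + 49*V/50 (T(V) = (V**2 + V/(-50)) + V = (V**2 - V/50) + V = V**2 + 49*V/50)
((-431 + T(122)) + 31961)*(r(-101, -73) - 22706) = ((-431 + (1/50)*122*(49 + 50*122)) + 31961)*(-73 - 22706) = ((-431 + (1/50)*122*(49 + 6100)) + 31961)*(-22779) = ((-431 + (1/50)*122*6149) + 31961)*(-22779) = ((-431 + 375089/25) + 31961)*(-22779) = (364314/25 + 31961)*(-22779) = (1163339/25)*(-22779) = -26499699081/25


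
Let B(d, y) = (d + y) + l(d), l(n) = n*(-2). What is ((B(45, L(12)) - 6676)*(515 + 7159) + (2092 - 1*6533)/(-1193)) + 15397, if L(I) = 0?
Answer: -61512933060/1193 ≈ -5.1562e+7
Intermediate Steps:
l(n) = -2*n
B(d, y) = y - d (B(d, y) = (d + y) - 2*d = y - d)
((B(45, L(12)) - 6676)*(515 + 7159) + (2092 - 1*6533)/(-1193)) + 15397 = (((0 - 1*45) - 6676)*(515 + 7159) + (2092 - 1*6533)/(-1193)) + 15397 = (((0 - 45) - 6676)*7674 + (2092 - 6533)*(-1/1193)) + 15397 = ((-45 - 6676)*7674 - 4441*(-1/1193)) + 15397 = (-6721*7674 + 4441/1193) + 15397 = (-51576954 + 4441/1193) + 15397 = -61531301681/1193 + 15397 = -61512933060/1193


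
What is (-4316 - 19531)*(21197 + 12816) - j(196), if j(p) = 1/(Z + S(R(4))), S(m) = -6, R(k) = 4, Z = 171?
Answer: -133832821816/165 ≈ -8.1111e+8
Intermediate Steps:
j(p) = 1/165 (j(p) = 1/(171 - 6) = 1/165)
(-4316 - 19531)*(21197 + 12816) - j(196) = (-4316 - 19531)*(21197 + 12816) - 1*1/165 = -23847*34013 - 1/165 = -811108011 - 1/165 = -133832821816/165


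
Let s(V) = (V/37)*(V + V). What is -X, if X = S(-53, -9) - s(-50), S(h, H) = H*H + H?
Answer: 2336/37 ≈ 63.135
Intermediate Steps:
S(h, H) = H + H² (S(h, H) = H² + H = H + H²)
s(V) = 2*V²/37 (s(V) = (V*(1/37))*(2*V) = (V/37)*(2*V) = 2*V²/37)
X = -2336/37 (X = -9*(1 - 9) - 2*(-50)²/37 = -9*(-8) - 2*2500/37 = 72 - 1*5000/37 = 72 - 5000/37 = -2336/37 ≈ -63.135)
-X = -1*(-2336/37) = 2336/37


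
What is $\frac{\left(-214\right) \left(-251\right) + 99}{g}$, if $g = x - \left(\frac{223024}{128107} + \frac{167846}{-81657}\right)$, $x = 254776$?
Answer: $\frac{562928822319087}{2665172555362778} \approx 0.21122$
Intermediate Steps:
$g = \frac{2665172555362778}{10460833299}$ ($g = 254776 - \left(\frac{223024}{128107} + \frac{167846}{-81657}\right) = 254776 - \left(223024 \cdot \frac{1}{128107} + 167846 \left(- \frac{1}{81657}\right)\right) = 254776 - \left(\frac{223024}{128107} - \frac{167846}{81657}\right) = 254776 - - \frac{3290776754}{10460833299} = 254776 + \frac{3290776754}{10460833299} = \frac{2665172555362778}{10460833299} \approx 2.5478 \cdot 10^{5}$)
$\frac{\left(-214\right) \left(-251\right) + 99}{g} = \frac{\left(-214\right) \left(-251\right) + 99}{\frac{2665172555362778}{10460833299}} = \left(53714 + 99\right) \frac{10460833299}{2665172555362778} = 53813 \cdot \frac{10460833299}{2665172555362778} = \frac{562928822319087}{2665172555362778}$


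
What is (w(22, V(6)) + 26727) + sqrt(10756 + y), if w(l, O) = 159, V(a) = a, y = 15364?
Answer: 26886 + 2*sqrt(6530) ≈ 27048.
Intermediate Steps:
(w(22, V(6)) + 26727) + sqrt(10756 + y) = (159 + 26727) + sqrt(10756 + 15364) = 26886 + sqrt(26120) = 26886 + 2*sqrt(6530)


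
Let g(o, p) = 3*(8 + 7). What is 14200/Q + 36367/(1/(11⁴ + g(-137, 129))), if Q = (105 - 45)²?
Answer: 9613543787/18 ≈ 5.3409e+8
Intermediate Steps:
Q = 3600 (Q = 60² = 3600)
g(o, p) = 45 (g(o, p) = 3*15 = 45)
14200/Q + 36367/(1/(11⁴ + g(-137, 129))) = 14200/3600 + 36367/(1/(11⁴ + 45)) = 14200*(1/3600) + 36367/(1/(14641 + 45)) = 71/18 + 36367/(1/14686) = 71/18 + 36367*14686 = 71/18 + 534085762 = 9613543787/18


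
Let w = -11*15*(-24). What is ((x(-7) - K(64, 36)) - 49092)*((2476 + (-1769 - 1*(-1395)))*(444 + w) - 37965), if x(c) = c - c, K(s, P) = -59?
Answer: -452047142019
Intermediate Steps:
x(c) = 0
w = 3960 (w = -165*(-24) = 3960)
((x(-7) - K(64, 36)) - 49092)*((2476 + (-1769 - 1*(-1395)))*(444 + w) - 37965) = ((0 - 1*(-59)) - 49092)*((2476 + (-1769 - 1*(-1395)))*(444 + 3960) - 37965) = ((0 + 59) - 49092)*((2476 + (-1769 + 1395))*4404 - 37965) = (59 - 49092)*((2476 - 374)*4404 - 37965) = -49033*(2102*4404 - 37965) = -49033*(9257208 - 37965) = -49033*9219243 = -452047142019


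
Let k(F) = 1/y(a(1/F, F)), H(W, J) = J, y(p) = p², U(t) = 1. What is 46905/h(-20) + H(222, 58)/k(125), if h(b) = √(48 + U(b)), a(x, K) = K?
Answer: 6390655/7 ≈ 9.1295e+5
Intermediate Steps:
h(b) = 7 (h(b) = √(48 + 1) = √49 = 7)
k(F) = F⁻² (k(F) = 1/(F²) = F⁻²)
46905/h(-20) + H(222, 58)/k(125) = 46905/7 + 58/(125⁻²) = 46905*(⅐) + 58/(1/15625) = 46905/7 + 58*15625 = 46905/7 + 906250 = 6390655/7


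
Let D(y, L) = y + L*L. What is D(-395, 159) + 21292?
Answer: 46178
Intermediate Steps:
D(y, L) = y + L²
D(-395, 159) + 21292 = (-395 + 159²) + 21292 = (-395 + 25281) + 21292 = 24886 + 21292 = 46178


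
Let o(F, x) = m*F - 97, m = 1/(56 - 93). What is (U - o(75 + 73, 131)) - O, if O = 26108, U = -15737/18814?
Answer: -489311435/18814 ≈ -26008.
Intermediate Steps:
m = -1/37 (m = 1/(-37) = -1/37 ≈ -0.027027)
o(F, x) = -97 - F/37 (o(F, x) = -F/37 - 97 = -97 - F/37)
U = -15737/18814 (U = -15737*1/18814 = -15737/18814 ≈ -0.83645)
(U - o(75 + 73, 131)) - O = (-15737/18814 - (-97 - (75 + 73)/37)) - 1*26108 = (-15737/18814 - (-97 - 1/37*148)) - 26108 = (-15737/18814 - (-97 - 4)) - 26108 = (-15737/18814 - 1*(-101)) - 26108 = (-15737/18814 + 101) - 26108 = 1884477/18814 - 26108 = -489311435/18814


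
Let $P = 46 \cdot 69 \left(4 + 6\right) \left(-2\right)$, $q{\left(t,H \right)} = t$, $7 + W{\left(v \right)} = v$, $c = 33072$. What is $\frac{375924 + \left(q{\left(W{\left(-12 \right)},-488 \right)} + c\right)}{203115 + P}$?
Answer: $\frac{408977}{139635} \approx 2.9289$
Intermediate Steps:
$W{\left(v \right)} = -7 + v$
$P = -63480$ ($P = 3174 \cdot 10 \left(-2\right) = 3174 \left(-20\right) = -63480$)
$\frac{375924 + \left(q{\left(W{\left(-12 \right)},-488 \right)} + c\right)}{203115 + P} = \frac{375924 + \left(\left(-7 - 12\right) + 33072\right)}{203115 - 63480} = \frac{375924 + \left(-19 + 33072\right)}{139635} = \left(375924 + 33053\right) \frac{1}{139635} = 408977 \cdot \frac{1}{139635} = \frac{408977}{139635}$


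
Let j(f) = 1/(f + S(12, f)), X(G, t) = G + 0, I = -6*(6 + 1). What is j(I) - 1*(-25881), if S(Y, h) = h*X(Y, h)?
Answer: 14131025/546 ≈ 25881.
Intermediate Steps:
I = -42 (I = -6*7 = -42)
X(G, t) = G
S(Y, h) = Y*h (S(Y, h) = h*Y = Y*h)
j(f) = 1/(13*f) (j(f) = 1/(f + 12*f) = 1/(13*f))
j(I) - 1*(-25881) = (1/13)/(-42) - 1*(-25881) = (1/13)*(-1/42) + 25881 = -1/546 + 25881 = 14131025/546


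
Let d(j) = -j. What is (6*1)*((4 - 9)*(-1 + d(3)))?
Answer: 120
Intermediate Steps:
(6*1)*((4 - 9)*(-1 + d(3))) = (6*1)*((4 - 9)*(-1 - 1*3)) = 6*(-5*(-1 - 3)) = 6*(-5*(-4)) = 6*20 = 120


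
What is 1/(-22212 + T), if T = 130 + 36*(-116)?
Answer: -1/26258 ≈ -3.8084e-5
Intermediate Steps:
T = -4046 (T = 130 - 4176 = -4046)
1/(-22212 + T) = 1/(-22212 - 4046) = 1/(-26258) = -1/26258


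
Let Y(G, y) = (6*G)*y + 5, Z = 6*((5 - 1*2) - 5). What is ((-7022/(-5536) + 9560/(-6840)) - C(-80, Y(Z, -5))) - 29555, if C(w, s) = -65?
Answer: -13958503891/473328 ≈ -29490.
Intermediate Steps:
Z = -12 (Z = 6*((5 - 2) - 5) = 6*(3 - 5) = 6*(-2) = -12)
Y(G, y) = 5 + 6*G*y (Y(G, y) = 6*G*y + 5 = 5 + 6*G*y)
((-7022/(-5536) + 9560/(-6840)) - C(-80, Y(Z, -5))) - 29555 = ((-7022/(-5536) + 9560/(-6840)) - 1*(-65)) - 29555 = ((-7022*(-1/5536) + 9560*(-1/6840)) + 65) - 29555 = ((3511/2768 - 239/171) + 65) - 29555 = (-61171/473328 + 65) - 29555 = 30705149/473328 - 29555 = -13958503891/473328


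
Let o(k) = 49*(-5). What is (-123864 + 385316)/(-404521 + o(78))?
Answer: -130726/202383 ≈ -0.64593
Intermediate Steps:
o(k) = -245
(-123864 + 385316)/(-404521 + o(78)) = (-123864 + 385316)/(-404521 - 245) = 261452/(-404766) = 261452*(-1/404766) = -130726/202383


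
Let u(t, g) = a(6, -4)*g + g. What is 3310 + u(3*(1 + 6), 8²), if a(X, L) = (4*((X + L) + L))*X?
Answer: 302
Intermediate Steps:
a(X, L) = X*(4*X + 8*L) (a(X, L) = (4*((L + X) + L))*X = (4*(X + 2*L))*X = (4*X + 8*L)*X = X*(4*X + 8*L))
u(t, g) = -47*g (u(t, g) = (4*6*(6 + 2*(-4)))*g + g = (4*6*(6 - 8))*g + g = (4*6*(-2))*g + g = -48*g + g = -47*g)
3310 + u(3*(1 + 6), 8²) = 3310 - 47*8² = 3310 - 47*64 = 3310 - 3008 = 302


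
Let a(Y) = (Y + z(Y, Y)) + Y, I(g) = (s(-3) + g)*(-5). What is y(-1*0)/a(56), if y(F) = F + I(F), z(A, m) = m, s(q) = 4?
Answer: -5/42 ≈ -0.11905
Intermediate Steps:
I(g) = -20 - 5*g (I(g) = (4 + g)*(-5) = -20 - 5*g)
y(F) = -20 - 4*F (y(F) = F + (-20 - 5*F) = -20 - 4*F)
a(Y) = 3*Y (a(Y) = (Y + Y) + Y = 2*Y + Y = 3*Y)
y(-1*0)/a(56) = (-20 - (-4)*0)/((3*56)) = (-20 - 4*0)/168 = (-20 + 0)*(1/168) = -20*1/168 = -5/42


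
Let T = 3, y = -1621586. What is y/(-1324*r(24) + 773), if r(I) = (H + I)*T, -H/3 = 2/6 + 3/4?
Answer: 810793/40823 ≈ 19.861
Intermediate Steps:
H = -13/4 (H = -3*(2/6 + 3/4) = -3*(2*(⅙) + 3*(¼)) = -3*(⅓ + ¾) = -3*13/12 = -13/4 ≈ -3.2500)
r(I) = -39/4 + 3*I (r(I) = (-13/4 + I)*3 = -39/4 + 3*I)
y/(-1324*r(24) + 773) = -1621586/(-1324*(-39/4 + 3*24) + 773) = -1621586/(-1324*(-39/4 + 72) + 773) = -1621586/(-1324*249/4 + 773) = -1621586/(-82419 + 773) = -1621586/(-81646) = -1621586*(-1/81646) = 810793/40823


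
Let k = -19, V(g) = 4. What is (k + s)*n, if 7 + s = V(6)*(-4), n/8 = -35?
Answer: 11760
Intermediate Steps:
n = -280 (n = 8*(-35) = -280)
s = -23 (s = -7 + 4*(-4) = -7 - 16 = -23)
(k + s)*n = (-19 - 23)*(-280) = -42*(-280) = 11760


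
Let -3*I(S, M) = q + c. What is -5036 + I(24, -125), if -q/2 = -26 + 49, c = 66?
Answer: -15128/3 ≈ -5042.7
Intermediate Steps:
q = -46 (q = -2*(-26 + 49) = -2*23 = -46)
I(S, M) = -20/3 (I(S, M) = -(-46 + 66)/3 = -1/3*20 = -20/3)
-5036 + I(24, -125) = -5036 - 20/3 = -15128/3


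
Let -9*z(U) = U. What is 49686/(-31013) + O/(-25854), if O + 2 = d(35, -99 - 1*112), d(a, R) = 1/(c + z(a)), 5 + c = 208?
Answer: -2301859792973/1436843702784 ≈ -1.6020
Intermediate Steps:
c = 203 (c = -5 + 208 = 203)
z(U) = -U/9
d(a, R) = 1/(203 - a/9)
O = -3575/1792 (O = -2 - 9/(-1827 + 35) = -2 - 9/(-1792) = -2 - 9*(-1/1792) = -2 + 9/1792 = -3575/1792 ≈ -1.9950)
49686/(-31013) + O/(-25854) = 49686/(-31013) - 3575/1792/(-25854) = 49686*(-1/31013) - 3575/1792*(-1/25854) = -49686/31013 + 3575/46330368 = -2301859792973/1436843702784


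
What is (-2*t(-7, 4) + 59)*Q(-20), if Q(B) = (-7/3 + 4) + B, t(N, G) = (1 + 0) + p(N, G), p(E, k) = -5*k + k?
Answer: -4895/3 ≈ -1631.7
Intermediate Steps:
p(E, k) = -4*k
t(N, G) = 1 - 4*G (t(N, G) = (1 + 0) - 4*G = 1 - 4*G)
Q(B) = 5/3 + B (Q(B) = (-7*1/3 + 4) + B = (-7/3 + 4) + B = 5/3 + B)
(-2*t(-7, 4) + 59)*Q(-20) = (-2*(1 - 4*4) + 59)*(5/3 - 20) = (-2*(1 - 16) + 59)*(-55/3) = (-2*(-15) + 59)*(-55/3) = (30 + 59)*(-55/3) = 89*(-55/3) = -4895/3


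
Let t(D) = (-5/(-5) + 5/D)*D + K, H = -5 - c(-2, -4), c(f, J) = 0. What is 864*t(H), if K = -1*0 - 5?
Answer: -4320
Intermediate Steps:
H = -5 (H = -5 - 1*0 = -5 + 0 = -5)
K = -5 (K = 0 - 5 = -5)
t(D) = -5 + D*(1 + 5/D) (t(D) = (-5/(-5) + 5/D)*D - 5 = (-5*(-1/5) + 5/D)*D - 5 = (1 + 5/D)*D - 5 = D*(1 + 5/D) - 5 = -5 + D*(1 + 5/D))
864*t(H) = 864*(-5) = -4320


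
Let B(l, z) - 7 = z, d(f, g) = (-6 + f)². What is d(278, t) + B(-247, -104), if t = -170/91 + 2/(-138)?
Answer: 73887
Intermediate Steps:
t = -11821/6279 (t = -170*1/91 + 2*(-1/138) = -170/91 - 1/69 = -11821/6279 ≈ -1.8826)
B(l, z) = 7 + z
d(278, t) + B(-247, -104) = (-6 + 278)² + (7 - 104) = 272² - 97 = 73984 - 97 = 73887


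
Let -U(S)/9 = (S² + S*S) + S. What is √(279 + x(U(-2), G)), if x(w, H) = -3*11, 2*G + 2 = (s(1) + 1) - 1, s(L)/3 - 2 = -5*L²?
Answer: √246 ≈ 15.684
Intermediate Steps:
U(S) = -18*S² - 9*S (U(S) = -9*((S² + S*S) + S) = -9*((S² + S²) + S) = -9*(2*S² + S) = -9*(S + 2*S²) = -18*S² - 9*S)
s(L) = 6 - 15*L² (s(L) = 6 + 3*(-5*L²) = 6 - 15*L²)
G = -11/2 (G = -1 + (((6 - 15*1²) + 1) - 1)/2 = -1 + (((6 - 15*1) + 1) - 1)/2 = -1 + (((6 - 15) + 1) - 1)/2 = -1 + ((-9 + 1) - 1)/2 = -1 + (-8 - 1)/2 = -1 + (½)*(-9) = -1 - 9/2 = -11/2 ≈ -5.5000)
x(w, H) = -33
√(279 + x(U(-2), G)) = √(279 - 33) = √246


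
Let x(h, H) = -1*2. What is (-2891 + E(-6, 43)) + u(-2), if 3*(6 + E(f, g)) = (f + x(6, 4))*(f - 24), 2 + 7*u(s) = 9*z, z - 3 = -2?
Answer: -2816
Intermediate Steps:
z = 1 (z = 3 - 2 = 1)
x(h, H) = -2
u(s) = 1 (u(s) = -2/7 + (9*1)/7 = -2/7 + (1/7)*9 = -2/7 + 9/7 = 1)
E(f, g) = -6 + (-24 + f)*(-2 + f)/3 (E(f, g) = -6 + ((f - 2)*(f - 24))/3 = -6 + ((-2 + f)*(-24 + f))/3 = -6 + ((-24 + f)*(-2 + f))/3 = -6 + (-24 + f)*(-2 + f)/3)
(-2891 + E(-6, 43)) + u(-2) = (-2891 + (10 - 26/3*(-6) + (1/3)*(-6)**2)) + 1 = (-2891 + (10 + 52 + (1/3)*36)) + 1 = (-2891 + (10 + 52 + 12)) + 1 = (-2891 + 74) + 1 = -2817 + 1 = -2816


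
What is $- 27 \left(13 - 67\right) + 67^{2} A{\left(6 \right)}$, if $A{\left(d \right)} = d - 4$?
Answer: $10436$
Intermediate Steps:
$A{\left(d \right)} = -4 + d$ ($A{\left(d \right)} = d - 4 = -4 + d$)
$- 27 \left(13 - 67\right) + 67^{2} A{\left(6 \right)} = - 27 \left(13 - 67\right) + 67^{2} \left(-4 + 6\right) = \left(-27\right) \left(-54\right) + 4489 \cdot 2 = 1458 + 8978 = 10436$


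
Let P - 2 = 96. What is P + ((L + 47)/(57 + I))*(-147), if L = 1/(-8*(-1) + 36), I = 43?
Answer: 127057/4400 ≈ 28.877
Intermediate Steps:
P = 98 (P = 2 + 96 = 98)
L = 1/44 (L = 1/(8 + 36) = 1/44 ≈ 0.022727)
P + ((L + 47)/(57 + I))*(-147) = 98 + ((1/44 + 47)/(57 + 43))*(-147) = 98 + ((2069/44)/100)*(-147) = 98 + ((2069/44)*(1/100))*(-147) = 98 + (2069/4400)*(-147) = 98 - 304143/4400 = 127057/4400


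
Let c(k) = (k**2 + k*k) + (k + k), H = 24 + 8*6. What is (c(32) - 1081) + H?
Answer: 1103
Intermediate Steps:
H = 72 (H = 24 + 48 = 72)
c(k) = 2*k + 2*k**2 (c(k) = (k**2 + k**2) + 2*k = 2*k**2 + 2*k = 2*k + 2*k**2)
(c(32) - 1081) + H = (2*32*(1 + 32) - 1081) + 72 = (2*32*33 - 1081) + 72 = (2112 - 1081) + 72 = 1031 + 72 = 1103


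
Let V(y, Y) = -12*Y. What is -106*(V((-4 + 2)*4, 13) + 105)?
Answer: 5406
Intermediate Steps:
-106*(V((-4 + 2)*4, 13) + 105) = -106*(-12*13 + 105) = -106*(-156 + 105) = -106*(-51) = 5406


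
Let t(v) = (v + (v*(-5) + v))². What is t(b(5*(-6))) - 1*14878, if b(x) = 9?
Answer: -14149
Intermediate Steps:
t(v) = 9*v² (t(v) = (v + (-5*v + v))² = (v - 4*v)² = (-3*v)² = 9*v²)
t(b(5*(-6))) - 1*14878 = 9*9² - 1*14878 = 9*81 - 14878 = 729 - 14878 = -14149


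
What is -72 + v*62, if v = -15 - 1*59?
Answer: -4660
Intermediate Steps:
v = -74 (v = -15 - 59 = -74)
-72 + v*62 = -72 - 74*62 = -72 - 4588 = -4660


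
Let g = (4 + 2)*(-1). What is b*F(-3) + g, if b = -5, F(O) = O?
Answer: 9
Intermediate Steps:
g = -6 (g = 6*(-1) = -6)
b*F(-3) + g = -5*(-3) - 6 = 15 - 6 = 9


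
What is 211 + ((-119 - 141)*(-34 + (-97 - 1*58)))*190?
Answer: 9336811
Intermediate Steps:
211 + ((-119 - 141)*(-34 + (-97 - 1*58)))*190 = 211 - 260*(-34 + (-97 - 58))*190 = 211 - 260*(-34 - 155)*190 = 211 - 260*(-189)*190 = 211 + 49140*190 = 211 + 9336600 = 9336811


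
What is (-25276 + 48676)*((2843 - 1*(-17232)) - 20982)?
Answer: -21223800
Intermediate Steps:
(-25276 + 48676)*((2843 - 1*(-17232)) - 20982) = 23400*((2843 + 17232) - 20982) = 23400*(20075 - 20982) = 23400*(-907) = -21223800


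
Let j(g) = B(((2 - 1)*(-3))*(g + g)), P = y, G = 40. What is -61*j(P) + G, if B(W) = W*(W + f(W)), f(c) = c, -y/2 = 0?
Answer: 40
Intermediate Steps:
y = 0 (y = -2*0 = 0)
B(W) = 2*W² (B(W) = W*(W + W) = W*(2*W) = 2*W²)
P = 0
j(g) = 72*g² (j(g) = 2*(((2 - 1)*(-3))*(g + g))² = 2*((1*(-3))*(2*g))² = 2*(-6*g)² = 2*(36*g²) = 72*g²)
-61*j(P) + G = -4392*0² + 40 = -4392*0 + 40 = -61*0 + 40 = 0 + 40 = 40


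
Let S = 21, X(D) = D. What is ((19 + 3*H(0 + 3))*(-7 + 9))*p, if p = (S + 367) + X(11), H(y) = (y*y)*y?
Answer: 79800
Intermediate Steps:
H(y) = y³ (H(y) = y²*y = y³)
p = 399 (p = (21 + 367) + 11 = 388 + 11 = 399)
((19 + 3*H(0 + 3))*(-7 + 9))*p = ((19 + 3*(0 + 3)³)*(-7 + 9))*399 = ((19 + 3*3³)*2)*399 = ((19 + 3*27)*2)*399 = ((19 + 81)*2)*399 = (100*2)*399 = 200*399 = 79800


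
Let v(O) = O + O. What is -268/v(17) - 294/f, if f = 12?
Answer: -1101/34 ≈ -32.382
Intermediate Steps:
v(O) = 2*O
-268/v(17) - 294/f = -268/(2*17) - 294/12 = -268/34 - 294*1/12 = -268*1/34 - 49/2 = -134/17 - 49/2 = -1101/34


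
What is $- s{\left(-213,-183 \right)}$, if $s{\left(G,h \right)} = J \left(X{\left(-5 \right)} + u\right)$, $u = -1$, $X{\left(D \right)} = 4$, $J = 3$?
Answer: $-9$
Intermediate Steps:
$s{\left(G,h \right)} = 9$ ($s{\left(G,h \right)} = 3 \left(4 - 1\right) = 3 \cdot 3 = 9$)
$- s{\left(-213,-183 \right)} = \left(-1\right) 9 = -9$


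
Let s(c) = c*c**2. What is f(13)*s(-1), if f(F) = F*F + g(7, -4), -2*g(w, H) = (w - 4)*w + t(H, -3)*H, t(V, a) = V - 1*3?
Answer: -289/2 ≈ -144.50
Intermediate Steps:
t(V, a) = -3 + V (t(V, a) = V - 3 = -3 + V)
g(w, H) = -H*(-3 + H)/2 - w*(-4 + w)/2 (g(w, H) = -((w - 4)*w + (-3 + H)*H)/2 = -((-4 + w)*w + H*(-3 + H))/2 = -(w*(-4 + w) + H*(-3 + H))/2 = -(H*(-3 + H) + w*(-4 + w))/2 = -H*(-3 + H)/2 - w*(-4 + w)/2)
f(F) = -49/2 + F**2 (f(F) = F*F + (2*7 - 1/2*7**2 - 1/2*(-4)*(-3 - 4)) = F**2 + (14 - 1/2*49 - 1/2*(-4)*(-7)) = F**2 + (14 - 49/2 - 14) = F**2 - 49/2 = -49/2 + F**2)
s(c) = c**3
f(13)*s(-1) = (-49/2 + 13**2)*(-1)**3 = (-49/2 + 169)*(-1) = (289/2)*(-1) = -289/2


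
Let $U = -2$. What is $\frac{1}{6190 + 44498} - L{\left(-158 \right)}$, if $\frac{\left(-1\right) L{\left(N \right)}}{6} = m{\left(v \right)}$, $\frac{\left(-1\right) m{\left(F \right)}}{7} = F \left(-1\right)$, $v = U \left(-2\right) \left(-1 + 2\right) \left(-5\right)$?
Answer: $- \frac{42577919}{50688} \approx -840.0$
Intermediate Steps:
$v = -20$ ($v = \left(-2\right) \left(-2\right) \left(-1 + 2\right) \left(-5\right) = 4 \cdot 1 \left(-5\right) = 4 \left(-5\right) = -20$)
$m{\left(F \right)} = 7 F$ ($m{\left(F \right)} = - 7 F \left(-1\right) = - 7 \left(- F\right) = 7 F$)
$L{\left(N \right)} = 840$ ($L{\left(N \right)} = - 6 \cdot 7 \left(-20\right) = \left(-6\right) \left(-140\right) = 840$)
$\frac{1}{6190 + 44498} - L{\left(-158 \right)} = \frac{1}{6190 + 44498} - 840 = \frac{1}{50688} - 840 = - \frac{42577919}{50688}$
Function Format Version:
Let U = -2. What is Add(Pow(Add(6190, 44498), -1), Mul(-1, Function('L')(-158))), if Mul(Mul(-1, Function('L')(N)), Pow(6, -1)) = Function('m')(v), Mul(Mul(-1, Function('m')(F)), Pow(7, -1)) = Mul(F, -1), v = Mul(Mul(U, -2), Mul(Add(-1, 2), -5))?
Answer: Rational(-42577919, 50688) ≈ -840.00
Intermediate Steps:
v = -20 (v = Mul(Mul(-2, -2), Mul(Add(-1, 2), -5)) = Mul(4, Mul(1, -5)) = Mul(4, -5) = -20)
Function('m')(F) = Mul(7, F) (Function('m')(F) = Mul(-7, Mul(F, -1)) = Mul(-7, Mul(-1, F)) = Mul(7, F))
Function('L')(N) = 840 (Function('L')(N) = Mul(-6, Mul(7, -20)) = Mul(-6, -140) = 840)
Add(Pow(Add(6190, 44498), -1), Mul(-1, Function('L')(-158))) = Add(Pow(Add(6190, 44498), -1), Mul(-1, 840)) = Add(Pow(50688, -1), -840) = Add(Rational(1, 50688), -840) = Rational(-42577919, 50688)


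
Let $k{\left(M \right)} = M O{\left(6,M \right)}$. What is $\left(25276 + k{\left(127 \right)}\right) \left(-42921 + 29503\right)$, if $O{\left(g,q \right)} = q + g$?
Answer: $-565796806$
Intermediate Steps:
$O{\left(g,q \right)} = g + q$
$k{\left(M \right)} = M \left(6 + M\right)$
$\left(25276 + k{\left(127 \right)}\right) \left(-42921 + 29503\right) = \left(25276 + 127 \left(6 + 127\right)\right) \left(-42921 + 29503\right) = \left(25276 + 127 \cdot 133\right) \left(-13418\right) = \left(25276 + 16891\right) \left(-13418\right) = 42167 \left(-13418\right) = -565796806$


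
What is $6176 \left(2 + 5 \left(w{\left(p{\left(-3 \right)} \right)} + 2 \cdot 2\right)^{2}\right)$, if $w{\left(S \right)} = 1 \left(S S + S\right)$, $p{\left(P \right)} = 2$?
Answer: $3100352$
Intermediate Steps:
$w{\left(S \right)} = S + S^{2}$ ($w{\left(S \right)} = 1 \left(S^{2} + S\right) = 1 \left(S + S^{2}\right) = S + S^{2}$)
$6176 \left(2 + 5 \left(w{\left(p{\left(-3 \right)} \right)} + 2 \cdot 2\right)^{2}\right) = 6176 \left(2 + 5 \left(2 \left(1 + 2\right) + 2 \cdot 2\right)^{2}\right) = 6176 \left(2 + 5 \left(2 \cdot 3 + 4\right)^{2}\right) = 6176 \left(2 + 5 \left(6 + 4\right)^{2}\right) = 6176 \left(2 + 5 \cdot 10^{2}\right) = 6176 \left(2 + 5 \cdot 100\right) = 6176 \left(2 + 500\right) = 6176 \cdot 502 = 3100352$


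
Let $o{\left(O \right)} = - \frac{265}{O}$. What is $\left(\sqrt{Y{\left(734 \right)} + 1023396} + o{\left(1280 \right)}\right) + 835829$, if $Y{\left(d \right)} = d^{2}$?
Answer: $\frac{213972171}{256} + 2 \sqrt{390538} \approx 8.3708 \cdot 10^{5}$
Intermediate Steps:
$\left(\sqrt{Y{\left(734 \right)} + 1023396} + o{\left(1280 \right)}\right) + 835829 = \left(\sqrt{734^{2} + 1023396} - \frac{265}{1280}\right) + 835829 = \left(\sqrt{538756 + 1023396} - \frac{53}{256}\right) + 835829 = \left(\sqrt{1562152} - \frac{53}{256}\right) + 835829 = \left(2 \sqrt{390538} - \frac{53}{256}\right) + 835829 = \left(- \frac{53}{256} + 2 \sqrt{390538}\right) + 835829 = \frac{213972171}{256} + 2 \sqrt{390538}$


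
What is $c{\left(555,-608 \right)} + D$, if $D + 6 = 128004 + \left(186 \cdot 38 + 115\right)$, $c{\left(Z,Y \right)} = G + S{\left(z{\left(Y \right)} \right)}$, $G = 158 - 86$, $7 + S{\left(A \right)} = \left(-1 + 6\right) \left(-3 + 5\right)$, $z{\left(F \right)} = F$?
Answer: $135256$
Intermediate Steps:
$S{\left(A \right)} = 3$ ($S{\left(A \right)} = -7 + \left(-1 + 6\right) \left(-3 + 5\right) = -7 + 5 \cdot 2 = -7 + 10 = 3$)
$G = 72$ ($G = 158 - 86 = 72$)
$c{\left(Z,Y \right)} = 75$ ($c{\left(Z,Y \right)} = 72 + 3 = 75$)
$D = 135181$ ($D = -6 + \left(128004 + \left(186 \cdot 38 + 115\right)\right) = -6 + \left(128004 + \left(7068 + 115\right)\right) = -6 + \left(128004 + 7183\right) = -6 + 135187 = 135181$)
$c{\left(555,-608 \right)} + D = 75 + 135181 = 135256$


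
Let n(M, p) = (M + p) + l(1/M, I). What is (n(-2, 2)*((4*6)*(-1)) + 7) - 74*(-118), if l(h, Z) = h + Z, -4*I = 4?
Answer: 8775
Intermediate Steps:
I = -1 (I = -¼*4 = -1)
l(h, Z) = Z + h
n(M, p) = -1 + M + p + 1/M (n(M, p) = (M + p) + (-1 + 1/M) = -1 + M + p + 1/M)
(n(-2, 2)*((4*6)*(-1)) + 7) - 74*(-118) = ((-1 - 2 + 2 + 1/(-2))*((4*6)*(-1)) + 7) - 74*(-118) = ((-1 - 2 + 2 - ½)*(24*(-1)) + 7) + 8732 = (-3/2*(-24) + 7) + 8732 = (36 + 7) + 8732 = 43 + 8732 = 8775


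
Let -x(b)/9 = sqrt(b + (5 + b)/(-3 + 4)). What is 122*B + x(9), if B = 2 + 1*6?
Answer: 976 - 9*sqrt(23) ≈ 932.84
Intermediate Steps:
B = 8 (B = 2 + 6 = 8)
x(b) = -9*sqrt(5 + 2*b) (x(b) = -9*sqrt(b + (5 + b)/(-3 + 4)) = -9*sqrt(b + (5 + b)/1) = -9*sqrt(b + (5 + b)*1) = -9*sqrt(b + (5 + b)) = -9*sqrt(5 + 2*b))
122*B + x(9) = 122*8 - 9*sqrt(5 + 2*9) = 976 - 9*sqrt(5 + 18) = 976 - 9*sqrt(23)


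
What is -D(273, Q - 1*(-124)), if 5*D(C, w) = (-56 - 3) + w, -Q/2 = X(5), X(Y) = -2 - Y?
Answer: -79/5 ≈ -15.800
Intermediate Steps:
Q = 14 (Q = -2*(-2 - 1*5) = -2*(-2 - 5) = -2*(-7) = 14)
D(C, w) = -59/5 + w/5 (D(C, w) = ((-56 - 3) + w)/5 = (-59 + w)/5 = -59/5 + w/5)
-D(273, Q - 1*(-124)) = -(-59/5 + (14 - 1*(-124))/5) = -(-59/5 + (14 + 124)/5) = -(-59/5 + (1/5)*138) = -(-59/5 + 138/5) = -1*79/5 = -79/5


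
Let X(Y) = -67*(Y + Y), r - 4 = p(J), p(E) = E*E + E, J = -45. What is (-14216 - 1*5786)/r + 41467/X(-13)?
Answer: 11856761/864032 ≈ 13.723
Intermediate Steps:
p(E) = E + E**2 (p(E) = E**2 + E = E + E**2)
r = 1984 (r = 4 - 45*(1 - 45) = 4 - 45*(-44) = 4 + 1980 = 1984)
X(Y) = -134*Y
(-14216 - 1*5786)/r + 41467/X(-13) = (-14216 - 1*5786)/1984 + 41467/((-134*(-13))) = (-14216 - 5786)*(1/1984) + 41467/1742 = -20002*1/1984 + 41467*(1/1742) = -10001/992 + 41467/1742 = 11856761/864032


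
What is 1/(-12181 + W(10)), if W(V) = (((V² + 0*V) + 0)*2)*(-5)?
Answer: -1/13181 ≈ -7.5867e-5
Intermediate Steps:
W(V) = -10*V² (W(V) = (((V² + 0) + 0)*2)*(-5) = ((V² + 0)*2)*(-5) = (V²*2)*(-5) = (2*V²)*(-5) = -10*V²)
1/(-12181 + W(10)) = 1/(-12181 - 10*10²) = 1/(-12181 - 10*100) = 1/(-12181 - 1000) = 1/(-13181) = -1/13181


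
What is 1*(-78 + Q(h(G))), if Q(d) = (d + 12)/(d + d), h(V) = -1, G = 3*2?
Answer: -167/2 ≈ -83.500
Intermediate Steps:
G = 6
Q(d) = (12 + d)/(2*d) (Q(d) = (12 + d)/((2*d)) = (12 + d)*(1/(2*d)) = (12 + d)/(2*d))
1*(-78 + Q(h(G))) = 1*(-78 + (1/2)*(12 - 1)/(-1)) = 1*(-78 + (1/2)*(-1)*11) = 1*(-78 - 11/2) = 1*(-167/2) = -167/2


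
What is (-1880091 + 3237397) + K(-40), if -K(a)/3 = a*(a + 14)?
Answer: 1354186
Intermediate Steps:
K(a) = -3*a*(14 + a) (K(a) = -3*a*(a + 14) = -3*a*(14 + a))
(-1880091 + 3237397) + K(-40) = (-1880091 + 3237397) - 3*(-40)*(14 - 40) = 1357306 - 3*(-40)*(-26) = 1357306 - 3120 = 1354186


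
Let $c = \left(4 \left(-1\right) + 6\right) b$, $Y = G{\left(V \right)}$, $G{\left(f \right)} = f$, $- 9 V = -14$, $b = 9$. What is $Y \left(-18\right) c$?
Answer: $-504$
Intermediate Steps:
$V = \frac{14}{9}$ ($V = \left(- \frac{1}{9}\right) \left(-14\right) = \frac{14}{9} \approx 1.5556$)
$Y = \frac{14}{9} \approx 1.5556$
$c = 18$ ($c = \left(4 \left(-1\right) + 6\right) 9 = \left(-4 + 6\right) 9 = 2 \cdot 9 = 18$)
$Y \left(-18\right) c = \frac{14}{9} \left(-18\right) 18 = \left(-28\right) 18 = -504$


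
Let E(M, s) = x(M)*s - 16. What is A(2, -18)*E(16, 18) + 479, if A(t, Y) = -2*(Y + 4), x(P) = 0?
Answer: 31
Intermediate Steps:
A(t, Y) = -8 - 2*Y (A(t, Y) = -2*(4 + Y) = -8 - 2*Y)
E(M, s) = -16 (E(M, s) = 0*s - 16 = 0 - 16 = -16)
A(2, -18)*E(16, 18) + 479 = (-8 - 2*(-18))*(-16) + 479 = (-8 + 36)*(-16) + 479 = 28*(-16) + 479 = -448 + 479 = 31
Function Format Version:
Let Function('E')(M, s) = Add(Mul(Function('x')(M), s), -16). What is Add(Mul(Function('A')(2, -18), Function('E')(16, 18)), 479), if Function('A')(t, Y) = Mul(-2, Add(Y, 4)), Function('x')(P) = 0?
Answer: 31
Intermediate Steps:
Function('A')(t, Y) = Add(-8, Mul(-2, Y)) (Function('A')(t, Y) = Mul(-2, Add(4, Y)) = Add(-8, Mul(-2, Y)))
Function('E')(M, s) = -16 (Function('E')(M, s) = Add(Mul(0, s), -16) = Add(0, -16) = -16)
Add(Mul(Function('A')(2, -18), Function('E')(16, 18)), 479) = Add(Mul(Add(-8, Mul(-2, -18)), -16), 479) = Add(Mul(Add(-8, 36), -16), 479) = Add(Mul(28, -16), 479) = Add(-448, 479) = 31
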